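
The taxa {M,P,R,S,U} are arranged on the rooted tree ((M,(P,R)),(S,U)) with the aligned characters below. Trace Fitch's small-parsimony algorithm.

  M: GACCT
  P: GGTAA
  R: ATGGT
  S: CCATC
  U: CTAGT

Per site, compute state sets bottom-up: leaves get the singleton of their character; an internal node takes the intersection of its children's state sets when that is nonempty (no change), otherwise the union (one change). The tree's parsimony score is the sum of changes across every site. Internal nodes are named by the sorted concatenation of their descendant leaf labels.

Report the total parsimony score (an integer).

13

[col 0] PR: children P:{G}, R:{A} ∪→ {A,G}; cost 1
[col 0] MPR: children M:{G}, PR:{A,G} ∩→ {G}; cost 0
[col 0] SU: children S:{C}, U:{C} ∩→ {C}; cost 0
[col 0] MPRSU: children MPR:{G}, SU:{C} ∪→ {C,G}; cost 1
[col 1] PR: children P:{G}, R:{T} ∪→ {G,T}; cost 1
[col 1] MPR: children M:{A}, PR:{G,T} ∪→ {A,G,T}; cost 1
[col 1] SU: children S:{C}, U:{T} ∪→ {C,T}; cost 1
[col 1] MPRSU: children MPR:{A,G,T}, SU:{C,T} ∩→ {T}; cost 0
[col 2] PR: children P:{T}, R:{G} ∪→ {G,T}; cost 1
[col 2] MPR: children M:{C}, PR:{G,T} ∪→ {C,G,T}; cost 1
[col 2] SU: children S:{A}, U:{A} ∩→ {A}; cost 0
[col 2] MPRSU: children MPR:{C,G,T}, SU:{A} ∪→ {A,C,G,T}; cost 1
[col 3] PR: children P:{A}, R:{G} ∪→ {A,G}; cost 1
[col 3] MPR: children M:{C}, PR:{A,G} ∪→ {A,C,G}; cost 1
[col 3] SU: children S:{T}, U:{G} ∪→ {G,T}; cost 1
[col 3] MPRSU: children MPR:{A,C,G}, SU:{G,T} ∩→ {G}; cost 0
[col 4] PR: children P:{A}, R:{T} ∪→ {A,T}; cost 1
[col 4] MPR: children M:{T}, PR:{A,T} ∩→ {T}; cost 0
[col 4] SU: children S:{C}, U:{T} ∪→ {C,T}; cost 1
[col 4] MPRSU: children MPR:{T}, SU:{C,T} ∩→ {T}; cost 0
per-site changes: [2, 3, 3, 3, 2]; total = 13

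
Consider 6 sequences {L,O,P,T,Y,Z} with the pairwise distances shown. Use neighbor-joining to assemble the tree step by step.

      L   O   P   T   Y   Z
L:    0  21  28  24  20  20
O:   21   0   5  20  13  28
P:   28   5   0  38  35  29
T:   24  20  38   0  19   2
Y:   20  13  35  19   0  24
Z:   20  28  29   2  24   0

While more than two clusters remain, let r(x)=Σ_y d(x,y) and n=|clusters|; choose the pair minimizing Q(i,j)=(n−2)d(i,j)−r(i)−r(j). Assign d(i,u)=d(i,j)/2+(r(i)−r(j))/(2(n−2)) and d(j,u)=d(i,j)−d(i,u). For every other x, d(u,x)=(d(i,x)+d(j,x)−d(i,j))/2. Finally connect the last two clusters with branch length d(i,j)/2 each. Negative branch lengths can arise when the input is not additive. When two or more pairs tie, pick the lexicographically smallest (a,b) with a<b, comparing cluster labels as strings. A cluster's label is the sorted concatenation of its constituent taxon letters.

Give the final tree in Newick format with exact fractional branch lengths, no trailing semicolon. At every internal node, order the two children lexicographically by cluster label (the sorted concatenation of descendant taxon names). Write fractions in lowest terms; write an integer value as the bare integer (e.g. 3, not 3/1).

(((L:153/16,(O:-7/2,P:17/2):199/16):11/16,(T:11/12,Z:13/12):183/16):145/32,Y:145/32)

iteration 1: select O,P (d=5, Q=-202); attach at lengths (-7/2, 17/2); label the merged cluster OP
  updated: d(L,OP)=22, d(OP,T)=53/2, d(OP,Y)=43/2, d(OP,Z)=26
iteration 2: select T,Z (d=2, Q=-275/2); attach at lengths (11/12, 13/12); label the merged cluster TZ
  updated: d(L,TZ)=21, d(OP,TZ)=101/4, d(TZ,Y)=41/2
iteration 3: select L,OP (d=22, Q=-351/4); attach at lengths (153/16, 199/16); label the merged cluster LOP
  updated: d(LOP,TZ)=97/8, d(LOP,Y)=39/4
iteration 4: select LOP,TZ (d=97/8, Q=-339/8); attach at lengths (11/16, 183/16); label the merged cluster LOPTZ
  updated: d(LOPTZ,Y)=145/16
iteration 5: select LOPTZ,Y (d=145/16); attach at lengths (145/32, 145/32); label the merged cluster LOPTYZ
final tree: (((L:153/16,(O:-7/2,P:17/2):199/16):11/16,(T:11/12,Z:13/12):183/16):145/32,Y:145/32)
total length: 803/16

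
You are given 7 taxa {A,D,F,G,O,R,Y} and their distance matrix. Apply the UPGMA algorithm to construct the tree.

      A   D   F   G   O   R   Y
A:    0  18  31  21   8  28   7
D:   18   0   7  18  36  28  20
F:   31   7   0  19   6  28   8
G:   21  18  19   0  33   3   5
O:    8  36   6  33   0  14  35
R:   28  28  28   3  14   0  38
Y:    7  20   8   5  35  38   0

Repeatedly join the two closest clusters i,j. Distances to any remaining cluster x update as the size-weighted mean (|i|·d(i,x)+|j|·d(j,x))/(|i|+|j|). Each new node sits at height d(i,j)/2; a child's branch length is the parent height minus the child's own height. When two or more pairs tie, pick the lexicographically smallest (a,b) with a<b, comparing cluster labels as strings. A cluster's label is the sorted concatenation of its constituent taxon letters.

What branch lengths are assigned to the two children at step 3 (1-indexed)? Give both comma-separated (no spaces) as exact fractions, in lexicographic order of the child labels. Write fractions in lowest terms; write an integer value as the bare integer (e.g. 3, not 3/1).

step 1: merge (G,R) at d=3; branch lengths G→3/2, R→3/2; new cluster GR
  updated: d(A,GR)=49/2, d(D,GR)=23, d(F,GR)=47/2, d(GR,O)=47/2, d(GR,Y)=43/2
step 2: merge (F,O) at d=6; branch lengths F→3, O→3; new cluster FO
  updated: d(A,FO)=39/2, d(D,FO)=43/2, d(FO,GR)=47/2, d(FO,Y)=43/2
step 3: merge (A,Y) at d=7; branch lengths A→7/2, Y→7/2; new cluster AY
  updated: d(AY,D)=19, d(AY,FO)=41/2, d(AY,GR)=23
step 4: merge (AY,D) at d=19; branch lengths AY→6, D→19/2; new cluster ADY
  updated: d(ADY,FO)=125/6, d(ADY,GR)=23
step 5: merge (ADY,FO) at d=125/6; branch lengths ADY→11/12, FO→89/12; new cluster ADFOY
  updated: d(ADFOY,GR)=116/5
step 6: merge (ADFOY,GR) at d=116/5; branch lengths ADFOY→71/60, GR→101/10; new cluster ADFGORY
final tree: ((((A:7/2,Y:7/2):6,D:19/2):11/12,(F:3,O:3):89/12):71/60,(G:3/2,R:3/2):101/10)
total length: 3067/60

7/2,7/2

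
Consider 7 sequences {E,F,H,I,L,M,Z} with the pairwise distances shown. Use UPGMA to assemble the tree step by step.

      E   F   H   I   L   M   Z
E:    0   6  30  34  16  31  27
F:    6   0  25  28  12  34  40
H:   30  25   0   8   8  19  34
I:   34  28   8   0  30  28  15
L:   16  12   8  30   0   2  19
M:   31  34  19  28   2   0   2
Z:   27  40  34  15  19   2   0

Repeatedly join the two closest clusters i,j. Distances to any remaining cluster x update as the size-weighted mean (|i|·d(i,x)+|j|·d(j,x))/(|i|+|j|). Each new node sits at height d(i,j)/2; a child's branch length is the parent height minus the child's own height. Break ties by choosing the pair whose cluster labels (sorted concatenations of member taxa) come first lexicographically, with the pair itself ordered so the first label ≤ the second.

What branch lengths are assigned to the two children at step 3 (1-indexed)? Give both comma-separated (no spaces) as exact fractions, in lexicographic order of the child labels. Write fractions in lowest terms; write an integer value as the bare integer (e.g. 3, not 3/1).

iteration 1: select L,M (d=2); attach at lengths (1, 1); label the merged cluster LM
  updated: d(E,LM)=47/2, d(F,LM)=23, d(H,LM)=27/2, d(I,LM)=29, d(LM,Z)=21/2
iteration 2: select E,F (d=6); attach at lengths (3, 3); label the merged cluster EF
  updated: d(EF,H)=55/2, d(EF,I)=31, d(EF,LM)=93/4, d(EF,Z)=67/2
iteration 3: select H,I (d=8); attach at lengths (4, 4); label the merged cluster HI
  updated: d(EF,HI)=117/4, d(HI,LM)=85/4, d(HI,Z)=49/2
iteration 4: select LM,Z (d=21/2); attach at lengths (17/4, 21/4); label the merged cluster LMZ
  updated: d(EF,LMZ)=80/3, d(HI,LMZ)=67/3
iteration 5: select HI,LMZ (d=67/3); attach at lengths (43/6, 71/12); label the merged cluster HILMZ
  updated: d(EF,HILMZ)=277/10
iteration 6: select EF,HILMZ (d=277/10); attach at lengths (217/20, 161/60); label the merged cluster EFHILMZ
final tree: ((E:3,F:3):217/20,((H:4,I:4):43/6,((L:1,M:1):17/4,Z:21/4):71/12):161/60)
total length: 3127/60

4,4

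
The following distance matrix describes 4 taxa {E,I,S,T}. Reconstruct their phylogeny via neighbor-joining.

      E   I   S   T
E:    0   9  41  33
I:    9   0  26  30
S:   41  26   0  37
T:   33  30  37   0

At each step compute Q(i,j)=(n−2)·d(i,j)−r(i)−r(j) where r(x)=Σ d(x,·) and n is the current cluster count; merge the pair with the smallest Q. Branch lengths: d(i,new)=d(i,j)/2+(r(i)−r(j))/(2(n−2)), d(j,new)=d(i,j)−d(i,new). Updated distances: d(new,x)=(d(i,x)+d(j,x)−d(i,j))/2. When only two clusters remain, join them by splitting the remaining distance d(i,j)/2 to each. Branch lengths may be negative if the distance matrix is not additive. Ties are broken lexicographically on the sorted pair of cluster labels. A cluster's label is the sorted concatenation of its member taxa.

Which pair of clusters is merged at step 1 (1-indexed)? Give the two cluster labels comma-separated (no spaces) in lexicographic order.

E,I

1. join E+I (d=9, Q=-130) ⇒ EI; edges |E|=9, |I|=0
  updated: d(EI,S)=29, d(EI,T)=27
2. join EI+S (d=29, Q=-93) ⇒ EIS; edges |EI|=19/2, |S|=39/2
  updated: d(EIS,T)=35/2
3. join EIS+T (d=35/2) ⇒ EIST; edges |EIS|=35/4, |T|=35/4
final tree: (((E:9,I:0):19/2,S:39/2):35/4,T:35/4)
total length: 111/2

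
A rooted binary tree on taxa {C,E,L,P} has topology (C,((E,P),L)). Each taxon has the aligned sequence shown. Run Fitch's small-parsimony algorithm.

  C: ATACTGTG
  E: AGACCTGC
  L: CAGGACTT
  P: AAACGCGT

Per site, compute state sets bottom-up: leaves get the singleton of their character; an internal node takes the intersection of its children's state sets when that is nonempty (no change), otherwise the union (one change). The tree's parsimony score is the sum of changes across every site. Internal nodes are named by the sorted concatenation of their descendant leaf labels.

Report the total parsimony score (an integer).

13

EP@0: {A} ∩ {A} = {A} (intersection, +0)
ELP@0: {A} ∪ {C} = {A,C} (union, +1)
CELP@0: {A} ∩ {A,C} = {A} (intersection, +0)
EP@1: {G} ∪ {A} = {A,G} (union, +1)
ELP@1: {A,G} ∩ {A} = {A} (intersection, +0)
CELP@1: {T} ∪ {A} = {A,T} (union, +1)
EP@2: {A} ∩ {A} = {A} (intersection, +0)
ELP@2: {A} ∪ {G} = {A,G} (union, +1)
CELP@2: {A} ∩ {A,G} = {A} (intersection, +0)
EP@3: {C} ∩ {C} = {C} (intersection, +0)
ELP@3: {C} ∪ {G} = {C,G} (union, +1)
CELP@3: {C} ∩ {C,G} = {C} (intersection, +0)
EP@4: {C} ∪ {G} = {C,G} (union, +1)
ELP@4: {C,G} ∪ {A} = {A,C,G} (union, +1)
CELP@4: {T} ∪ {A,C,G} = {A,C,G,T} (union, +1)
EP@5: {T} ∪ {C} = {C,T} (union, +1)
ELP@5: {C,T} ∩ {C} = {C} (intersection, +0)
CELP@5: {G} ∪ {C} = {C,G} (union, +1)
EP@6: {G} ∩ {G} = {G} (intersection, +0)
ELP@6: {G} ∪ {T} = {G,T} (union, +1)
CELP@6: {T} ∩ {G,T} = {T} (intersection, +0)
EP@7: {C} ∪ {T} = {C,T} (union, +1)
ELP@7: {C,T} ∩ {T} = {T} (intersection, +0)
CELP@7: {G} ∪ {T} = {G,T} (union, +1)
per-site changes: [1, 2, 1, 1, 3, 2, 1, 2]; total = 13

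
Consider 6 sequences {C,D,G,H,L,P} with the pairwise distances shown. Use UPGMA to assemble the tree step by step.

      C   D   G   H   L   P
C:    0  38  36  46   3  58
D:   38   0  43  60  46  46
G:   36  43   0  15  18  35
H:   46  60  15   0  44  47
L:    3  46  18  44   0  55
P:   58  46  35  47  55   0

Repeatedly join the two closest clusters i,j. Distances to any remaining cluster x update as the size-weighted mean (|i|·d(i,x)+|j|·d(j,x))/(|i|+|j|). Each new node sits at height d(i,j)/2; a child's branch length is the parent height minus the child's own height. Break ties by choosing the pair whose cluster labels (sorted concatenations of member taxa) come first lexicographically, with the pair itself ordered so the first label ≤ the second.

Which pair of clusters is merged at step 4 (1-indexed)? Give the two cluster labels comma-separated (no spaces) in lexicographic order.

iteration 1: select C,L (d=3); attach at lengths (3/2, 3/2); label the merged cluster CL
  updated: d(CL,D)=42, d(CL,G)=27, d(CL,H)=45, d(CL,P)=113/2
iteration 2: select G,H (d=15); attach at lengths (15/2, 15/2); label the merged cluster GH
  updated: d(CL,GH)=36, d(D,GH)=103/2, d(GH,P)=41
iteration 3: select CL,GH (d=36); attach at lengths (33/2, 21/2); label the merged cluster CGHL
  updated: d(CGHL,D)=187/4, d(CGHL,P)=195/4
iteration 4: select D,P (d=46); attach at lengths (23, 23); label the merged cluster DP
  updated: d(CGHL,DP)=191/4
iteration 5: select CGHL,DP (d=191/4); attach at lengths (47/8, 7/8); label the merged cluster CDGHLP
final tree: (((C:3/2,L:3/2):33/2,(G:15/2,H:15/2):21/2):47/8,(D:23,P:23):7/8)
total length: 391/4

D,P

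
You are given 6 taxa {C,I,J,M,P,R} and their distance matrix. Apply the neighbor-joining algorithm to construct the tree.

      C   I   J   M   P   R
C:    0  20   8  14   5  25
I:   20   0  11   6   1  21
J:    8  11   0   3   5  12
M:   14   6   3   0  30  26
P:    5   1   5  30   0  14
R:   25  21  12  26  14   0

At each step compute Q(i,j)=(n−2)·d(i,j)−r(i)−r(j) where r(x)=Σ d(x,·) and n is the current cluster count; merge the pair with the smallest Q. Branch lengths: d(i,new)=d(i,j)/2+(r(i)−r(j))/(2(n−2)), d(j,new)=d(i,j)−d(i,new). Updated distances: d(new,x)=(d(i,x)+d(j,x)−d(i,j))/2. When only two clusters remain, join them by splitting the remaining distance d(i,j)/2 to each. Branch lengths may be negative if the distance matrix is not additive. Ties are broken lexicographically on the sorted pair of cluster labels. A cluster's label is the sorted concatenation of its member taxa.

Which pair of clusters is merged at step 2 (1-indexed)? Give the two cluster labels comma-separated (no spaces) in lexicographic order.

C,P

iteration 1: select I,M (d=6, Q=-114); attach at lengths (1/2, 11/2); label the merged cluster IM
  updated: d(C,IM)=14, d(IM,J)=4, d(IM,P)=25/2, d(IM,R)=41/2
iteration 2: select C,P (d=5, Q=-147/2); attach at lengths (61/12, -1/12); label the merged cluster CP
  updated: d(CP,IM)=43/4, d(CP,J)=4, d(CP,R)=17
iteration 3: select CP,R (d=17, Q=-189/4); attach at lengths (65/16, 207/16); label the merged cluster CPR
  updated: d(CPR,IM)=57/8, d(CPR,J)=-1/2
iteration 4: select CPR,IM (d=57/8, Q=-85/8); attach at lengths (21/16, 93/16); label the merged cluster CIMPR
  updated: d(CIMPR,J)=-29/16
iteration 5: select CIMPR,J (d=-29/16); attach at lengths (-29/32, -29/32); label the merged cluster CIJMPR
final tree: ((((C:61/12,P:-1/12):65/16,R:207/16):21/16,(I:1/2,M:11/2):93/16):-29/32,J:-29/32)
total length: 533/16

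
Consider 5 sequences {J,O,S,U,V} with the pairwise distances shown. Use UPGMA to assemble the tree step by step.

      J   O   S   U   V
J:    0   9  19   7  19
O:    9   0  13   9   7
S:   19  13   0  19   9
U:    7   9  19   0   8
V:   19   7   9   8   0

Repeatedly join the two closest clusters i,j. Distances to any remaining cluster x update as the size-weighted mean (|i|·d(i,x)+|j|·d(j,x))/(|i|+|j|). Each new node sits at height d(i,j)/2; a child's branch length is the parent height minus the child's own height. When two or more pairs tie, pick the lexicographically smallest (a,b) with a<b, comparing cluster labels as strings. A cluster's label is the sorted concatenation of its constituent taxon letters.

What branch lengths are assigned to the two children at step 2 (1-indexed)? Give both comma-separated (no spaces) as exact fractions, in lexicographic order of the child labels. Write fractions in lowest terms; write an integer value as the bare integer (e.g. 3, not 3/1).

7/2,7/2

1. join J+U (d=7) ⇒ JU; edges |J|=7/2, |U|=7/2
  updated: d(JU,O)=9, d(JU,S)=19, d(JU,V)=27/2
2. join O+V (d=7) ⇒ OV; edges |O|=7/2, |V|=7/2
  updated: d(JU,OV)=45/4, d(OV,S)=11
3. join OV+S (d=11) ⇒ OSV; edges |OV|=2, |S|=11/2
  updated: d(JU,OSV)=83/6
4. join JU+OSV (d=83/6) ⇒ JOSUV; edges |JU|=41/12, |OSV|=17/12
final tree: ((J:7/2,U:7/2):41/12,((O:7/2,V:7/2):2,S:11/2):17/12)
total length: 79/3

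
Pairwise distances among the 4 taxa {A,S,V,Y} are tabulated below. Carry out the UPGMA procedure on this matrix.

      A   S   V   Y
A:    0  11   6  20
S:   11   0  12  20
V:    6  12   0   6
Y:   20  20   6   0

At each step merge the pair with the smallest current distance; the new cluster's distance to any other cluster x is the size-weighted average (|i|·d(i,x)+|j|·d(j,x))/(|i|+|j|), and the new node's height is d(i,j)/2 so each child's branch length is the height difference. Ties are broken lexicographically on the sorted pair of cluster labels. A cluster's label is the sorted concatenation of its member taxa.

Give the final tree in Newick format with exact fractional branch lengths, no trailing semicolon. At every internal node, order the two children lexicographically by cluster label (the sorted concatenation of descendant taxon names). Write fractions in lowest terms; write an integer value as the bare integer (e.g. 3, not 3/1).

iteration 1: select A,V (d=6); attach at lengths (3, 3); label the merged cluster AV
  updated: d(AV,S)=23/2, d(AV,Y)=13
iteration 2: select AV,S (d=23/2); attach at lengths (11/4, 23/4); label the merged cluster ASV
  updated: d(ASV,Y)=46/3
iteration 3: select ASV,Y (d=46/3); attach at lengths (23/12, 23/3); label the merged cluster ASVY
final tree: (((A:3,V:3):11/4,S:23/4):23/12,Y:23/3)
total length: 289/12

(((A:3,V:3):11/4,S:23/4):23/12,Y:23/3)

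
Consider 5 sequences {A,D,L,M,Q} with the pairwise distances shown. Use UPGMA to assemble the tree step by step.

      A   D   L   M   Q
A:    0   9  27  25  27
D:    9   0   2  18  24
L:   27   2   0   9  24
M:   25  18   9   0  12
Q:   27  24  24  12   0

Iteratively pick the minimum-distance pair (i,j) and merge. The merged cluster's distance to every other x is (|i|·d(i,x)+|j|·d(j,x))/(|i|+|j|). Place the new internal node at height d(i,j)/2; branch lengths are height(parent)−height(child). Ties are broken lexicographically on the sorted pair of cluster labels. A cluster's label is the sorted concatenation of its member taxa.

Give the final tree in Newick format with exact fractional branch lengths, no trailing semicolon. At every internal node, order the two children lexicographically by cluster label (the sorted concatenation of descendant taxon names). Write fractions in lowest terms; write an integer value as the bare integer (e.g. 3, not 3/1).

step 1: merge (D,L) at d=2; branch lengths D→1, L→1; new cluster DL
  updated: d(A,DL)=18, d(DL,M)=27/2, d(DL,Q)=24
step 2: merge (M,Q) at d=12; branch lengths M→6, Q→6; new cluster MQ
  updated: d(A,MQ)=26, d(DL,MQ)=75/4
step 3: merge (A,DL) at d=18; branch lengths A→9, DL→8; new cluster ADL
  updated: d(ADL,MQ)=127/6
step 4: merge (ADL,MQ) at d=127/6; branch lengths ADL→19/12, MQ→55/12; new cluster ADLMQ
final tree: ((A:9,(D:1,L:1):8):19/12,(M:6,Q:6):55/12)
total length: 223/6

((A:9,(D:1,L:1):8):19/12,(M:6,Q:6):55/12)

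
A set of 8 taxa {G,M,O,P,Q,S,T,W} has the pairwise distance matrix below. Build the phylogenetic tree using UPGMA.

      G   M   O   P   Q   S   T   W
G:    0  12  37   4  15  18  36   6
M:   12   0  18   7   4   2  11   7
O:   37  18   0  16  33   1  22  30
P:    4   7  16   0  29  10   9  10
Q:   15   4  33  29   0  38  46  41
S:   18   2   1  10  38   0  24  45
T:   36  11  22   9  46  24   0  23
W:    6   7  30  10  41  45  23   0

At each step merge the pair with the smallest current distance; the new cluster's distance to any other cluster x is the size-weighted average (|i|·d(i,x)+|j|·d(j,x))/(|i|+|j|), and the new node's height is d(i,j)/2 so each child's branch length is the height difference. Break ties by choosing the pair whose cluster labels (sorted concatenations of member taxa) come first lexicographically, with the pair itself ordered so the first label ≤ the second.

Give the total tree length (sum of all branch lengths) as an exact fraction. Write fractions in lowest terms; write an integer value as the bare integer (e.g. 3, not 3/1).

step 1: merge (O,S) at d=1; branch lengths O→1/2, S→1/2; new cluster OS
  updated: d(G,OS)=55/2, d(M,OS)=10, d(OS,P)=13, d(OS,Q)=71/2, d(OS,T)=23, d(OS,W)=75/2
step 2: merge (G,P) at d=4; branch lengths G→2, P→2; new cluster GP
  updated: d(GP,M)=19/2, d(GP,OS)=81/4, d(GP,Q)=22, d(GP,T)=45/2, d(GP,W)=8
step 3: merge (M,Q) at d=4; branch lengths M→2, Q→2; new cluster MQ
  updated: d(GP,MQ)=63/4, d(MQ,OS)=91/4, d(MQ,T)=57/2, d(MQ,W)=24
step 4: merge (GP,W) at d=8; branch lengths GP→2, W→4; new cluster GPW
  updated: d(GPW,MQ)=37/2, d(GPW,OS)=26, d(GPW,T)=68/3
step 5: merge (GPW,MQ) at d=37/2; branch lengths GPW→21/4, MQ→29/4; new cluster GMPQW
  updated: d(GMPQW,OS)=247/10, d(GMPQW,T)=25
step 6: merge (OS,T) at d=23; branch lengths OS→11, T→23/2; new cluster OST
  updated: d(GMPQW,OST)=124/5
step 7: merge (GMPQW,OST) at d=124/5; branch lengths GMPQW→63/20, OST→9/10; new cluster GMOPQSTW
final tree: ((((G:2,P:2):2,W:4):21/4,(M:2,Q:2):29/4):63/20,((O:1/2,S:1/2):11,T:23/2):9/10)
total length: 1081/20

1081/20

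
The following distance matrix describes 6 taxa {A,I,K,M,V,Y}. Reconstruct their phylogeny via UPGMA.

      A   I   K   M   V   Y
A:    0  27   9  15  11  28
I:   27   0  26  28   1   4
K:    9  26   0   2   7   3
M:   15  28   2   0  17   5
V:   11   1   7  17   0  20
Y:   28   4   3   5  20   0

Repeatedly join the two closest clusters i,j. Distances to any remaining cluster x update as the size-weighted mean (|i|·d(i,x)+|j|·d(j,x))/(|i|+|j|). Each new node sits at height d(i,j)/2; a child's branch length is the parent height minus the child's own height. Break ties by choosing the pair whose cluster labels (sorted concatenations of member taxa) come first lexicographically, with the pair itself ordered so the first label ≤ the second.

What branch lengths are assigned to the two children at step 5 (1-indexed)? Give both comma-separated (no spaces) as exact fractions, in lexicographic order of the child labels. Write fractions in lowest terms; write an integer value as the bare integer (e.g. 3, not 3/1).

step 1: merge (I,V) at d=1; branch lengths I→1/2, V→1/2; new cluster IV
  updated: d(A,IV)=19, d(IV,K)=33/2, d(IV,M)=45/2, d(IV,Y)=12
step 2: merge (K,M) at d=2; branch lengths K→1, M→1; new cluster KM
  updated: d(A,KM)=12, d(IV,KM)=39/2, d(KM,Y)=4
step 3: merge (KM,Y) at d=4; branch lengths KM→1, Y→2; new cluster KMY
  updated: d(A,KMY)=52/3, d(IV,KMY)=17
step 4: merge (IV,KMY) at d=17; branch lengths IV→8, KMY→13/2; new cluster IKMVY
  updated: d(A,IKMVY)=18
step 5: merge (A,IKMVY) at d=18; branch lengths A→9, IKMVY→1/2; new cluster AIKMVY
final tree: (A:9,((I:1/2,V:1/2):8,((K:1,M:1):1,Y:2):13/2):1/2)
total length: 30

9,1/2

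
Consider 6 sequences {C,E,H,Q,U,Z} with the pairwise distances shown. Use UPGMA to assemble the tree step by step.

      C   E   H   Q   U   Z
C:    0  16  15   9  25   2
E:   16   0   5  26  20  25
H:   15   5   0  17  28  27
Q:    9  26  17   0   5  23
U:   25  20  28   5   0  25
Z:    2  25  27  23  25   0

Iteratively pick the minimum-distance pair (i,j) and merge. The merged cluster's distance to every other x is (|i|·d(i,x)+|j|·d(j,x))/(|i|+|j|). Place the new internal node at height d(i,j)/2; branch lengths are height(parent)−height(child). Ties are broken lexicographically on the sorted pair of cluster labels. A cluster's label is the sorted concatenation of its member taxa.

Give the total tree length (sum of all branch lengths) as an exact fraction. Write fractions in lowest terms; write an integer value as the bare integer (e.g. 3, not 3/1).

38

1. join C+Z (d=2) ⇒ CZ; edges |C|=1, |Z|=1
  updated: d(CZ,E)=41/2, d(CZ,H)=21, d(CZ,Q)=16, d(CZ,U)=25
2. join E+H (d=5) ⇒ EH; edges |E|=5/2, |H|=5/2
  updated: d(CZ,EH)=83/4, d(EH,Q)=43/2, d(EH,U)=24
3. join Q+U (d=5) ⇒ QU; edges |Q|=5/2, |U|=5/2
  updated: d(CZ,QU)=41/2, d(EH,QU)=91/4
4. join CZ+QU (d=41/2) ⇒ CQUZ; edges |CZ|=37/4, |QU|=31/4
  updated: d(CQUZ,EH)=87/4
5. join CQUZ+EH (d=87/4) ⇒ CEHQUZ; edges |CQUZ|=5/8, |EH|=67/8
final tree: (((C:1,Z:1):37/4,(Q:5/2,U:5/2):31/4):5/8,(E:5/2,H:5/2):67/8)
total length: 38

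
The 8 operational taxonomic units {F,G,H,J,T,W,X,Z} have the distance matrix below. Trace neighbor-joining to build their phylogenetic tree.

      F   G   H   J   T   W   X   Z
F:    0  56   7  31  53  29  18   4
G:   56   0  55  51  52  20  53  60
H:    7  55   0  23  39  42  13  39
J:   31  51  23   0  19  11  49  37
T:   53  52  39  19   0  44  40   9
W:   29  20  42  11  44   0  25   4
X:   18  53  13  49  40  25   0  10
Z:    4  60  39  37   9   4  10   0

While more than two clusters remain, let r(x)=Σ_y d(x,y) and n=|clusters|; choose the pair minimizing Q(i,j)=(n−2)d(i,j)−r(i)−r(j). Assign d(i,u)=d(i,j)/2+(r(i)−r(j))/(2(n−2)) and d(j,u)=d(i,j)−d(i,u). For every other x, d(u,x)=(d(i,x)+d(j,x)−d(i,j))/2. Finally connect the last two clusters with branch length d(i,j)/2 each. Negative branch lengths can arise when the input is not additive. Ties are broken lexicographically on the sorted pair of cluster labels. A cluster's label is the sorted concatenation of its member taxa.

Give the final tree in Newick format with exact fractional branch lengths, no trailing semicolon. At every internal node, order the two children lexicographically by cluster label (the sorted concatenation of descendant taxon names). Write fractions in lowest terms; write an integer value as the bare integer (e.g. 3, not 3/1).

1. join G+W (d=20, Q=-402) ⇒ GW; edges |G|=73/3, |W|=-13/3
  updated: d(F,GW)=65/2, d(GW,H)=77/2, d(GW,J)=21, d(GW,T)=38, d(GW,X)=29, d(GW,Z)=22
2. join J+T (d=19, Q=-283) ⇒ JT; edges |J|=77/10, |T|=113/10
  updated: d(F,JT)=65/2, d(GW,JT)=20, d(H,JT)=43/2, d(JT,X)=35, d(JT,Z)=27/2
3. join F+H (d=7, Q=-185) ⇒ FH; edges |F|=3/8, |H|=53/8
  updated: d(FH,GW)=32, d(FH,JT)=47/2, d(FH,X)=12, d(FH,Z)=18
4. join FH+X (d=12, Q=-271/2) ⇒ FHX; edges |FH|=71/12, |X|=73/12
  updated: d(FHX,GW)=49/2, d(FHX,JT)=93/4, d(FHX,Z)=8
5. join FHX+Z (d=8, Q=-333/4) ⇒ FHXZ; edges |FHX|=113/16, |Z|=15/16
  updated: d(FHXZ,GW)=77/4, d(FHXZ,JT)=115/8
6. join FHXZ+GW (d=77/4, Q=-429/8) ⇒ FGHWXZ; edges |FHXZ|=109/16, |GW|=199/16
  updated: d(FGHWXZ,JT)=121/16
7. join FGHWXZ+JT (d=121/16) ⇒ FGHJTWXZ; edges |FGHWXZ|=121/32, |JT|=121/32
final tree: (((((F:3/8,H:53/8):71/12,X:73/12):113/16,Z:15/16):109/16,(G:73/3,W:-13/3):199/16):121/32,(J:77/10,T:113/10):121/32)
total length: 1485/16

(((((F:3/8,H:53/8):71/12,X:73/12):113/16,Z:15/16):109/16,(G:73/3,W:-13/3):199/16):121/32,(J:77/10,T:113/10):121/32)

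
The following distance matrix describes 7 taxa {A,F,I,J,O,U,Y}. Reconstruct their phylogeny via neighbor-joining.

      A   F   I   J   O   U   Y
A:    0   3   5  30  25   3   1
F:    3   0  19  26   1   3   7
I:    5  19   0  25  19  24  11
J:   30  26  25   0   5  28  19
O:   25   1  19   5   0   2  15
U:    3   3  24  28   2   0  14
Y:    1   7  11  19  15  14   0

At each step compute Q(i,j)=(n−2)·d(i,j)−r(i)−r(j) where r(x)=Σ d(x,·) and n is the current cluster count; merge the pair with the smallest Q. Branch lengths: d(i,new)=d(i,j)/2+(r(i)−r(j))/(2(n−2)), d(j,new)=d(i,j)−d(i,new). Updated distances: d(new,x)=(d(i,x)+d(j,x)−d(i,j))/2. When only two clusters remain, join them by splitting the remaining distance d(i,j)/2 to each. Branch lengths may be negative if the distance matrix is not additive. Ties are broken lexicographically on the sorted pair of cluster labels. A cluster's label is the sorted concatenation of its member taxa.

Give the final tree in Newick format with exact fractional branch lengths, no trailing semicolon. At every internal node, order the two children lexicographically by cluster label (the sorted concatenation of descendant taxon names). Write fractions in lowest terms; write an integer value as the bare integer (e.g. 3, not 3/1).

(((((A:-43/16,I:123/16):19/8,Y:9/8):6,(J:91/10,O:-41/10):75/8):7/8,F:-1/16):49/32,U:49/32)

iteration 1: select J,O (d=5, Q=-175); attach at lengths (91/10, -41/10); label the merged cluster JO
  updated: d(A,JO)=25, d(F,JO)=11, d(I,JO)=39/2, d(JO,U)=25/2, d(JO,Y)=29/2
iteration 2: select A,I (d=5, Q=-191/2); attach at lengths (-43/16, 123/16); label the merged cluster AI
  updated: d(AI,F)=17/2, d(AI,JO)=79/4, d(AI,U)=11, d(AI,Y)=7/2
iteration 3: select AI,Y (d=7/2, Q=-285/4); attach at lengths (19/8, 9/8); label the merged cluster AIY
  updated: d(AIY,F)=6, d(AIY,JO)=123/8, d(AIY,U)=43/4
iteration 4: select AIY,JO (d=123/8, Q=-161/4); attach at lengths (6, 75/8); label the merged cluster AIJOY
  updated: d(AIJOY,F)=13/16, d(AIJOY,U)=63/16
iteration 5: select AIJOY,F (d=13/16, Q=-31/4); attach at lengths (7/8, -1/16); label the merged cluster AFIJOY
  updated: d(AFIJOY,U)=49/16
iteration 6: select AFIJOY,U (d=49/16); attach at lengths (49/32, 49/32); label the merged cluster AFIJOUY
final tree: (((((A:-43/16,I:123/16):19/8,Y:9/8):6,(J:91/10,O:-41/10):75/8):7/8,F:-1/16):49/32,U:49/32)
total length: 131/4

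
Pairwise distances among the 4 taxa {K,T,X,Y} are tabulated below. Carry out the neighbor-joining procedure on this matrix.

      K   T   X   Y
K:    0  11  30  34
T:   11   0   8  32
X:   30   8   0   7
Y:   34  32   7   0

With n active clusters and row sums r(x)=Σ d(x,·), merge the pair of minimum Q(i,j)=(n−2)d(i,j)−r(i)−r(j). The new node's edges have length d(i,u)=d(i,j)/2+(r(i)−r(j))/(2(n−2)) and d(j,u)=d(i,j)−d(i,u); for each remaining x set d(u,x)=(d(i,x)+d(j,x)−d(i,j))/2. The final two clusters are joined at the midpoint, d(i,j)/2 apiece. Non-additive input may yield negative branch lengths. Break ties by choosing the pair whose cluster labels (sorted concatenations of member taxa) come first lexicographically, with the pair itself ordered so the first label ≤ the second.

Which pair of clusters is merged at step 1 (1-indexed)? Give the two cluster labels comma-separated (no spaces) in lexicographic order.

K,T

1. join K+T (d=11, Q=-104) ⇒ KT; edges |K|=23/2, |T|=-1/2
  updated: d(KT,X)=27/2, d(KT,Y)=55/2
2. join KT+X (d=27/2, Q=-48) ⇒ KTX; edges |KT|=17, |X|=-7/2
  updated: d(KTX,Y)=21/2
3. join KTX+Y (d=21/2) ⇒ KTXY; edges |KTX|=21/4, |Y|=21/4
final tree: (((K:23/2,T:-1/2):17,X:-7/2):21/4,Y:21/4)
total length: 35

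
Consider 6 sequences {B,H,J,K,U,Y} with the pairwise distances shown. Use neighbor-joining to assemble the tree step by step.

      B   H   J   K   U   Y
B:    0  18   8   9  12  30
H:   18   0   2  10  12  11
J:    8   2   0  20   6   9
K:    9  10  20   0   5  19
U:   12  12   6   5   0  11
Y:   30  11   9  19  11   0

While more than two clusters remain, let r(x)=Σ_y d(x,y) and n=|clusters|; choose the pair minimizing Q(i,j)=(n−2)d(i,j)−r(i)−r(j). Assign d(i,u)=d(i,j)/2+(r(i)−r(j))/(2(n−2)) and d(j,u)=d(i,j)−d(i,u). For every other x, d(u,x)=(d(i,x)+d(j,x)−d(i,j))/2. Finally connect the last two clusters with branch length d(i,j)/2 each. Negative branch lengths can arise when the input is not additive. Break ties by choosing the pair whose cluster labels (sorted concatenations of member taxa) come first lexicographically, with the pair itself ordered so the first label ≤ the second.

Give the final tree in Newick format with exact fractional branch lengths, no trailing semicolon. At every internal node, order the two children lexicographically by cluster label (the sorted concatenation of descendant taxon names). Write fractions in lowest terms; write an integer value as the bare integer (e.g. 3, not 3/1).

step 1: merge (B,K) at d=9, Q=-104; branch lengths B→25/4, K→11/4; new cluster BK
  updated: d(BK,H)=19/2, d(BK,J)=19/2, d(BK,U)=4, d(BK,Y)=20
step 2: merge (BK,U) at d=4, Q=-64; branch lengths BK→11/3, U→1/3; new cluster BKU
  updated: d(BKU,H)=35/4, d(BKU,J)=23/4, d(BKU,Y)=27/2
step 3: merge (BKU,Y) at d=27/2, Q=-69/2; branch lengths BKU→43/8, Y→65/8; new cluster BKUY
  updated: d(BKUY,H)=25/8, d(BKUY,J)=5/8
step 4: merge (BKUY,H) at d=25/8, Q=-23/4; branch lengths BKUY→7/8, H→9/4; new cluster BHKUY
  updated: d(BHKUY,J)=-1/4
step 5: merge (BHKUY,J) at d=-1/4; branch lengths BHKUY→-1/8, J→-1/8; new cluster BHJKUY
final tree: (((((B:25/4,K:11/4):11/3,U:1/3):43/8,Y:65/8):7/8,H:9/4):-1/8,J:-1/8)
total length: 235/8

(((((B:25/4,K:11/4):11/3,U:1/3):43/8,Y:65/8):7/8,H:9/4):-1/8,J:-1/8)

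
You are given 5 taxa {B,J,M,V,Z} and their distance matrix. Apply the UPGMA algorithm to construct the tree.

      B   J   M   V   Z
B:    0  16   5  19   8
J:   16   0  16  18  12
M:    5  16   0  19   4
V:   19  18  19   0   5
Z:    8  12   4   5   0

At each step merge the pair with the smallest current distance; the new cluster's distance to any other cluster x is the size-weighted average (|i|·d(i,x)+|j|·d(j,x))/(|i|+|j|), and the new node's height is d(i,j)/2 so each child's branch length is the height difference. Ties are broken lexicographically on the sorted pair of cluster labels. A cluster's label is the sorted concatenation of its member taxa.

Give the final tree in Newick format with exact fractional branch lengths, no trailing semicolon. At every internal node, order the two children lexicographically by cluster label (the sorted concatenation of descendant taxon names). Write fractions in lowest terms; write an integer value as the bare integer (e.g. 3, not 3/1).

(((B:13/4,(M:2,Z:2):5/4):47/12,V:43/6):7/12,J:31/4)

step 1: merge (M,Z) at d=4; branch lengths M→2, Z→2; new cluster MZ
  updated: d(B,MZ)=13/2, d(J,MZ)=14, d(MZ,V)=12
step 2: merge (B,MZ) at d=13/2; branch lengths B→13/4, MZ→5/4; new cluster BMZ
  updated: d(BMZ,J)=44/3, d(BMZ,V)=43/3
step 3: merge (BMZ,V) at d=43/3; branch lengths BMZ→47/12, V→43/6; new cluster BMVZ
  updated: d(BMVZ,J)=31/2
step 4: merge (BMVZ,J) at d=31/2; branch lengths BMVZ→7/12, J→31/4; new cluster BJMVZ
final tree: (((B:13/4,(M:2,Z:2):5/4):47/12,V:43/6):7/12,J:31/4)
total length: 335/12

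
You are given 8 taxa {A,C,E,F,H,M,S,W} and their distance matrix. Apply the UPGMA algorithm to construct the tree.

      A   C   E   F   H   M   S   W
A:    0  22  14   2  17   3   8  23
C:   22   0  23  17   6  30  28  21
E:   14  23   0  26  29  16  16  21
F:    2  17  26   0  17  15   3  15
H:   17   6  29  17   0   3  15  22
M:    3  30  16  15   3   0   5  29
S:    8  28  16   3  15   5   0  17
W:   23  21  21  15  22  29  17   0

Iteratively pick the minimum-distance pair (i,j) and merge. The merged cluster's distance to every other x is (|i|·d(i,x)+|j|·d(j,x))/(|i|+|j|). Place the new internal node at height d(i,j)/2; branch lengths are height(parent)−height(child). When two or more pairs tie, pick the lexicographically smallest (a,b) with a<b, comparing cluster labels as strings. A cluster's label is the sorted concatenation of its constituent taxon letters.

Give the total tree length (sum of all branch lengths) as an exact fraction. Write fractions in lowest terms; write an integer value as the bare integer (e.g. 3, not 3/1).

7419/140

1. join A+F (d=2) ⇒ AF; edges |A|=1, |F|=1
  updated: d(AF,C)=39/2, d(AF,E)=20, d(AF,H)=17, d(AF,M)=9, d(AF,S)=11/2, d(AF,W)=19
2. join H+M (d=3) ⇒ HM; edges |H|=3/2, |M|=3/2
  updated: d(AF,HM)=13, d(C,HM)=18, d(E,HM)=45/2, d(HM,S)=10, d(HM,W)=51/2
3. join AF+S (d=11/2) ⇒ AFS; edges |AF|=7/4, |S|=11/4
  updated: d(AFS,C)=67/3, d(AFS,E)=56/3, d(AFS,HM)=12, d(AFS,W)=55/3
4. join AFS+HM (d=12) ⇒ AFHMS; edges |AFS|=13/4, |HM|=9/2
  updated: d(AFHMS,C)=103/5, d(AFHMS,E)=101/5, d(AFHMS,W)=106/5
5. join AFHMS+E (d=101/5) ⇒ AEFHMS; edges |AFHMS|=41/10, |E|=101/10
  updated: d(AEFHMS,C)=21, d(AEFHMS,W)=127/6
6. join AEFHMS+C (d=21) ⇒ ACEFHMS; edges |AEFHMS|=2/5, |C|=21/2
  updated: d(ACEFHMS,W)=148/7
7. join ACEFHMS+W (d=148/7) ⇒ ACEFHMSW; edges |ACEFHMS|=1/14, |W|=74/7
final tree: ((((((A:1,F:1):7/4,S:11/4):13/4,(H:3/2,M:3/2):9/2):41/10,E:101/10):2/5,C:21/2):1/14,W:74/7)
total length: 7419/140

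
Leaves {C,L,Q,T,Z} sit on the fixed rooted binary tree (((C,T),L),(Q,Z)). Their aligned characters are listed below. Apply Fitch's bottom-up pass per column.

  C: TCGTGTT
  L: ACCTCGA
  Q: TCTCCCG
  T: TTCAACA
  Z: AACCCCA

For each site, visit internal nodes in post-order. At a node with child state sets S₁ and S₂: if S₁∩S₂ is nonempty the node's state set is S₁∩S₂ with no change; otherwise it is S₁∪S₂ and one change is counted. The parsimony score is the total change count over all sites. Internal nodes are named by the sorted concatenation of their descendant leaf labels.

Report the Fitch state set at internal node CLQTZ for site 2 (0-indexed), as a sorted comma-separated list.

C

CT@0: {T} ∩ {T} = {T} (intersection, +0)
CLT@0: {T} ∪ {A} = {A,T} (union, +1)
QZ@0: {T} ∪ {A} = {A,T} (union, +1)
CLQTZ@0: {A,T} ∩ {A,T} = {A,T} (intersection, +0)
CT@1: {C} ∪ {T} = {C,T} (union, +1)
CLT@1: {C,T} ∩ {C} = {C} (intersection, +0)
QZ@1: {C} ∪ {A} = {A,C} (union, +1)
CLQTZ@1: {C} ∩ {A,C} = {C} (intersection, +0)
CT@2: {G} ∪ {C} = {C,G} (union, +1)
CLT@2: {C,G} ∩ {C} = {C} (intersection, +0)
QZ@2: {T} ∪ {C} = {C,T} (union, +1)
CLQTZ@2: {C} ∩ {C,T} = {C} (intersection, +0)
CT@3: {T} ∪ {A} = {A,T} (union, +1)
CLT@3: {A,T} ∩ {T} = {T} (intersection, +0)
QZ@3: {C} ∩ {C} = {C} (intersection, +0)
CLQTZ@3: {T} ∪ {C} = {C,T} (union, +1)
CT@4: {G} ∪ {A} = {A,G} (union, +1)
CLT@4: {A,G} ∪ {C} = {A,C,G} (union, +1)
QZ@4: {C} ∩ {C} = {C} (intersection, +0)
CLQTZ@4: {A,C,G} ∩ {C} = {C} (intersection, +0)
CT@5: {T} ∪ {C} = {C,T} (union, +1)
CLT@5: {C,T} ∪ {G} = {C,G,T} (union, +1)
QZ@5: {C} ∩ {C} = {C} (intersection, +0)
CLQTZ@5: {C,G,T} ∩ {C} = {C} (intersection, +0)
CT@6: {T} ∪ {A} = {A,T} (union, +1)
CLT@6: {A,T} ∩ {A} = {A} (intersection, +0)
QZ@6: {G} ∪ {A} = {A,G} (union, +1)
CLQTZ@6: {A} ∩ {A,G} = {A} (intersection, +0)
per-site changes: [2, 2, 2, 2, 2, 2, 2]; total = 14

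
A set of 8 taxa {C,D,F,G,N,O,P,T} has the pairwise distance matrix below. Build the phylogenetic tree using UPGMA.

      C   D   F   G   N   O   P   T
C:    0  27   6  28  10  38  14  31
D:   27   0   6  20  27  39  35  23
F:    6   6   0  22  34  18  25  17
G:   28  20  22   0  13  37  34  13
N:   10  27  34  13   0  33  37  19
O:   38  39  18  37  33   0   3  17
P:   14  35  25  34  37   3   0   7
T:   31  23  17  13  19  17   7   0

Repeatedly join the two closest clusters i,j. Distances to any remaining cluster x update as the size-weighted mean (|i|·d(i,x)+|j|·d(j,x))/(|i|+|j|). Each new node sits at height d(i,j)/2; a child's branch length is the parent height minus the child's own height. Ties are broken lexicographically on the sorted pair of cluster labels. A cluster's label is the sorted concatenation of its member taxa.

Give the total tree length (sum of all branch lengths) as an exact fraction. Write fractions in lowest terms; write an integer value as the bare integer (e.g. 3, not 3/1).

968/15

1. join O+P (d=3) ⇒ OP; edges |O|=3/2, |P|=3/2
  updated: d(C,OP)=26, d(D,OP)=37, d(F,OP)=43/2, d(G,OP)=71/2, d(N,OP)=35, d(OP,T)=12
2. join C+F (d=6) ⇒ CF; edges |C|=3, |F|=3
  updated: d(CF,D)=33/2, d(CF,G)=25, d(CF,N)=22, d(CF,OP)=95/4, d(CF,T)=24
3. join OP+T (d=12) ⇒ OPT; edges |OP|=9/2, |T|=6
  updated: d(CF,OPT)=143/6, d(D,OPT)=97/3, d(G,OPT)=28, d(N,OPT)=89/3
4. join G+N (d=13) ⇒ GN; edges |G|=13/2, |N|=13/2
  updated: d(CF,GN)=47/2, d(D,GN)=47/2, d(GN,OPT)=173/6
5. join CF+D (d=33/2) ⇒ CDF; edges |CF|=21/4, |D|=33/4
  updated: d(CDF,GN)=47/2, d(CDF,OPT)=80/3
6. join CDF+GN (d=47/2) ⇒ CDFGN; edges |CDF|=7/2, |GN|=21/4
  updated: d(CDFGN,OPT)=413/15
7. join CDFGN+OPT (d=413/15) ⇒ CDFGNOPT; edges |CDFGN|=121/60, |OPT|=233/30
final tree: ((((C:3,F:3):21/4,D:33/4):7/2,(G:13/2,N:13/2):21/4):121/60,((O:3/2,P:3/2):9/2,T:6):233/30)
total length: 968/15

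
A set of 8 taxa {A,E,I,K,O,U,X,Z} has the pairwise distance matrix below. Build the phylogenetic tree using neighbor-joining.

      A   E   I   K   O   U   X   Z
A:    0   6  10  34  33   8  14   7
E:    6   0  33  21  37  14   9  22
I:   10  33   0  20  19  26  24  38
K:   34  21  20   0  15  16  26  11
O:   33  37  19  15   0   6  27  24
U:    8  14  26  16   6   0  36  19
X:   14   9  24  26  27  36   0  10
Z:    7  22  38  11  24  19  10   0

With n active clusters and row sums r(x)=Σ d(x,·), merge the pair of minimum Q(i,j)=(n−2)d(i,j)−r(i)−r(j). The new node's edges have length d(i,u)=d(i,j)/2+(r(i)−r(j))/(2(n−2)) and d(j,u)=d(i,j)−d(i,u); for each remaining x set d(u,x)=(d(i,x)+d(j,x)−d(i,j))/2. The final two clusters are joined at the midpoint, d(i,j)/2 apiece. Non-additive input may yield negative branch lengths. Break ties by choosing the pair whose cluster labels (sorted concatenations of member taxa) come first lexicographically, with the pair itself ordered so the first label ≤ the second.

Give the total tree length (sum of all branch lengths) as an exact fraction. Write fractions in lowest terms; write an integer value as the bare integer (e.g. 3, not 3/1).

963/16

step 1: merge (O,U) at d=6, Q=-250; branch lengths O→6, U→0; new cluster OU
  updated: d(A,OU)=35/2, d(E,OU)=45/2, d(I,OU)=39/2, d(K,OU)=25/2, d(OU,X)=57/2, d(OU,Z)=37/2
step 2: merge (A,I) at d=10, Q=-183; branch lengths A→-3/5, I→53/5; new cluster AI
  updated: d(AI,E)=29/2, d(AI,K)=22, d(AI,OU)=27/2, d(AI,X)=14, d(AI,Z)=35/2
step 3: merge (E,X) at d=9, Q=-281/2; branch lengths E→75/16, X→69/16; new cluster EX
  updated: d(AI,EX)=39/4, d(EX,K)=19, d(EX,OU)=21, d(EX,Z)=23/2
step 4: merge (AI,EX) at d=39/4, Q=-379/4; branch lengths AI→41/8, EX→37/8; new cluster AEIX
  updated: d(AEIX,K)=125/8, d(AEIX,OU)=99/8, d(AEIX,Z)=77/8
step 5: merge (AEIX,Z) at d=77/8, Q=-115/2; branch lengths AEIX→71/16, Z→83/16; new cluster AEIXZ
  updated: d(AEIXZ,K)=17/2, d(AEIXZ,OU)=85/8
step 6: merge (AEIXZ,K) at d=17/2, Q=-253/8; branch lengths AEIXZ→53/16, K→83/16; new cluster AEIKXZ
  updated: d(AEIKXZ,OU)=117/16
step 7: merge (AEIKXZ,OU) at d=117/16; branch lengths AEIKXZ→117/32, OU→117/32; new cluster AEIKOUXZ
final tree: (((((A:-3/5,I:53/5):41/8,(E:75/16,X:69/16):37/8):71/16,Z:83/16):53/16,K:83/16):117/32,(O:6,U:0):117/32)
total length: 963/16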